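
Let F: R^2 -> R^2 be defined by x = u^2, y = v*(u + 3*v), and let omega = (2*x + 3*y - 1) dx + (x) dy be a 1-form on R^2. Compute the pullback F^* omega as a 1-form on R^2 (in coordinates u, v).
F^* omega = (u*(4*u^2 + 7*u*v + 18*v^2 - 2)) du + (u^2*(u + 6*v)) dv

Using F^*(f dg) = (f ∘ F) d(g ∘ F), substitute each coordinate x_i by F_i(u, v) in f_i, and replace dx_i by d F_i = (∂F_i/∂u) du + (∂F_i/∂v) dv.
  For the x component: f_1(F) = 2*u^2 + 3*u*v + 9*v^2 - 1; d F_1 = (2*u) du + (0) dv
  For the y component: f_2(F) = u^2; d F_2 = (v) du + (u + 6*v) dv
Combining and collecting du, dv coefficients:
  coeff of du: u*(4*u^2 + 7*u*v + 18*v^2 - 2)
  coeff of dv: u^2*(u + 6*v)
F^* omega = (u*(4*u^2 + 7*u*v + 18*v^2 - 2)) du + (u^2*(u + 6*v)) dv.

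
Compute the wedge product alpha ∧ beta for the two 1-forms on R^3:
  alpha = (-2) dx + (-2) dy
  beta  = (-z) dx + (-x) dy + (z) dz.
alpha ∧ beta = (2*x - 2*z) dx ∧ dy + (-2*z) dx ∧ dz + (-2*z) dy ∧ dz

Distribute the wedge, using dx_i ∧ dx_j = -dx_j ∧ dx_i and dx_i ∧ dx_i = 0. For each pair (i, j) with i < j, the coefficient of dx_i ∧ dx_j in alpha ∧ beta is (alpha_i * beta_j - alpha_j * beta_i). Collecting: alpha ∧ beta = (2*x - 2*z) dx ∧ dy + (-2*z) dx ∧ dz + (-2*z) dy ∧ dz.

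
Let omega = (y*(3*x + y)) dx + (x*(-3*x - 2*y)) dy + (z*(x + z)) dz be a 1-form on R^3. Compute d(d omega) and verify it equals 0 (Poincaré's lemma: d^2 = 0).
d(d omega) = 0

Step 1: d omega = sum_{i<j} (∂f_j/∂x_i - ∂f_i/∂x_j) dx_i ∧ dx_j:
  coeff of dx ∧ dy: -9*x - 4*y
  coeff of dx ∧ dz: z
  coeff of dy ∧ dz: 0
Step 2: Apply d again to each 2-form coefficient. The only possible 3-form in R^3 is dx ∧ dy ∧ dz, with coefficient
  ∂(coeff of dy∧dz)/∂x - ∂(coeff of dx∧dz)/∂y + ∂(coeff of dx∧dy)/∂z
  = ∂/∂x (0) - ∂/∂y (z) + ∂/∂z (-9*x - 4*y).
Each of these terms simplifies to sums of mixed partials that cancel in pairs. The result is 0 (by equality of mixed partials for smooth functions — Schwarz / Clairaut).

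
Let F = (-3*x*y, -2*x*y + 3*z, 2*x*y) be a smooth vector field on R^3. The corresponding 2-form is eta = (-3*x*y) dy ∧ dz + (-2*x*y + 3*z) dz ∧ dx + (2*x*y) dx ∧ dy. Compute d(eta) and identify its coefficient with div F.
d(eta) = (-2*x - 3*y) dx ∧ dy ∧ dz; div F = -2*x - 3*y

For a 2-form in R^3 of the form above, applying d gives a 3-form with coefficient ∂P/∂x + ∂Q/∂y + ∂R/∂z:
  ∂P/∂x = -3*y
  ∂Q/∂y = -2*x
  ∂R/∂z = 0
Sum = -2*x - 3*y, which is exactly div F.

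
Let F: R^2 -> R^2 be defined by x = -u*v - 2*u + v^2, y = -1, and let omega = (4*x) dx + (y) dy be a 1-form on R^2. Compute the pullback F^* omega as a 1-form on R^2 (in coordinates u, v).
F^* omega = (4*u*v^2 + 16*u*v + 16*u - 4*v^3 - 8*v^2) du + (4*u^2*v + 8*u^2 - 12*u*v^2 - 16*u*v + 8*v^3) dv

Using F^*(f dg) = (f ∘ F) d(g ∘ F), substitute each coordinate x_i by F_i(u, v) in f_i, and replace dx_i by d F_i = (∂F_i/∂u) du + (∂F_i/∂v) dv.
  For the x component: f_1(F) = -4*u*v - 8*u + 4*v^2; d F_1 = (-v - 2) du + (-u + 2*v) dv
  For the y component: f_2(F) = -1; d F_2 = (0) du + (0) dv
Combining and collecting du, dv coefficients:
  coeff of du: 4*u*v^2 + 16*u*v + 16*u - 4*v^3 - 8*v^2
  coeff of dv: 4*u^2*v + 8*u^2 - 12*u*v^2 - 16*u*v + 8*v^3
F^* omega = (4*u*v^2 + 16*u*v + 16*u - 4*v^3 - 8*v^2) du + (4*u^2*v + 8*u^2 - 12*u*v^2 - 16*u*v + 8*v^3) dv.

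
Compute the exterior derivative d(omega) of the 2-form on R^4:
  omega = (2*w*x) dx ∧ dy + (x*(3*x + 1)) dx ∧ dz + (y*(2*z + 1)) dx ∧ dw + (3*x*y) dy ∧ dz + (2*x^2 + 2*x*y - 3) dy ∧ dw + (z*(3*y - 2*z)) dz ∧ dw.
d(omega) = (6*x + 2*y - 2*z - 1) dx ∧ dy ∧ dw + (-2*y) dx ∧ dz ∧ dw + (3*y) dx ∧ dy ∧ dz + (3*z) dy ∧ dz ∧ dw

For a 2-form omega = sum_{i<j} g_{ij} dx_i ∧ dx_j, the exterior derivative is
  d(omega) = sum_{i<j} d(g_{ij}) ∧ dx_i ∧ dx_j = sum_{i<j, k} (∂g_{ij}/∂x_k) dx_k ∧ dx_i ∧ dx_j.
Expand each term, using dx_k ∧ dx_i ∧ dx_j = sgn(permutation) dx_{(a)} ∧ dx_{(b)} ∧ dx_{(c)} with (a < b < c) sorted:
  d(2*w*x) includes (∂/∂w)(2*w*x) dw = (2*x) dw, which multiplied by dx ∧ dy gives (2*x) dx ∧ dy ∧ dw
  d(y*(2*z + 1)) includes (∂/∂y)(y*(2*z + 1)) dy = (2*z + 1) dy, which multiplied by dx ∧ dw gives (-2*z - 1) dx ∧ dy ∧ dw
  d(y*(2*z + 1)) includes (∂/∂z)(y*(2*z + 1)) dz = (2*y) dz, which multiplied by dx ∧ dw gives (-2*y) dx ∧ dz ∧ dw
  d(3*x*y) includes (∂/∂x)(3*x*y) dx = (3*y) dx, which multiplied by dy ∧ dz gives (3*y) dx ∧ dy ∧ dz
  d(2*x^2 + 2*x*y - 3) includes (∂/∂x)(2*x^2 + 2*x*y - 3) dx = (4*x + 2*y) dx, which multiplied by dy ∧ dw gives (4*x + 2*y) dx ∧ dy ∧ dw
  d(z*(3*y - 2*z)) includes (∂/∂y)(z*(3*y - 2*z)) dy = (3*z) dy, which multiplied by dz ∧ dw gives (3*z) dy ∧ dz ∧ dw
Collecting like 3-forms: d(omega) = (6*x + 2*y - 2*z - 1) dx ∧ dy ∧ dw + (-2*y) dx ∧ dz ∧ dw + (3*y) dx ∧ dy ∧ dz + (3*z) dy ∧ dz ∧ dw.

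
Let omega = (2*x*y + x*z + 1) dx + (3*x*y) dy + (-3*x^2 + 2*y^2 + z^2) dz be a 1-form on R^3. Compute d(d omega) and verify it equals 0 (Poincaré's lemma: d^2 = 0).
d(d omega) = 0

Step 1: d omega = sum_{i<j} (∂f_j/∂x_i - ∂f_i/∂x_j) dx_i ∧ dx_j:
  coeff of dx ∧ dy: -2*x + 3*y
  coeff of dx ∧ dz: -7*x
  coeff of dy ∧ dz: 4*y
Step 2: Apply d again to each 2-form coefficient. The only possible 3-form in R^3 is dx ∧ dy ∧ dz, with coefficient
  ∂(coeff of dy∧dz)/∂x - ∂(coeff of dx∧dz)/∂y + ∂(coeff of dx∧dy)/∂z
  = ∂/∂x (4*y) - ∂/∂y (-7*x) + ∂/∂z (-2*x + 3*y).
Each of these terms simplifies to sums of mixed partials that cancel in pairs. The result is 0 (by equality of mixed partials for smooth functions — Schwarz / Clairaut).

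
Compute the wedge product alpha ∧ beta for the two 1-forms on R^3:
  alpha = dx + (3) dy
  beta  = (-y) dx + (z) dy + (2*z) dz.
alpha ∧ beta = (3*y + z) dx ∧ dy + (2*z) dx ∧ dz + (6*z) dy ∧ dz

Distribute the wedge, using dx_i ∧ dx_j = -dx_j ∧ dx_i and dx_i ∧ dx_i = 0. For each pair (i, j) with i < j, the coefficient of dx_i ∧ dx_j in alpha ∧ beta is (alpha_i * beta_j - alpha_j * beta_i). Collecting: alpha ∧ beta = (3*y + z) dx ∧ dy + (2*z) dx ∧ dz + (6*z) dy ∧ dz.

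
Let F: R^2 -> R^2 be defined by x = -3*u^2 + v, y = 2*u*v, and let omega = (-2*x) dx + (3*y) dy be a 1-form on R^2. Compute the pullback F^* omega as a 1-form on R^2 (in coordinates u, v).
F^* omega = (12*u*(-3*u^2 + v^2 + v)) du + (12*u^2*v + 6*u^2 - 2*v) dv

Using F^*(f dg) = (f ∘ F) d(g ∘ F), substitute each coordinate x_i by F_i(u, v) in f_i, and replace dx_i by d F_i = (∂F_i/∂u) du + (∂F_i/∂v) dv.
  For the x component: f_1(F) = 6*u^2 - 2*v; d F_1 = (-6*u) du + (1) dv
  For the y component: f_2(F) = 6*u*v; d F_2 = (2*v) du + (2*u) dv
Combining and collecting du, dv coefficients:
  coeff of du: 12*u*(-3*u^2 + v^2 + v)
  coeff of dv: 12*u^2*v + 6*u^2 - 2*v
F^* omega = (12*u*(-3*u^2 + v^2 + v)) du + (12*u^2*v + 6*u^2 - 2*v) dv.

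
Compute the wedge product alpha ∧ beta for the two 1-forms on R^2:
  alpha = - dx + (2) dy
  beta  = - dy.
alpha ∧ beta = (1) dx ∧ dy

Distribute the wedge, using dx_i ∧ dx_j = -dx_j ∧ dx_i and dx_i ∧ dx_i = 0. For each pair (i, j) with i < j, the coefficient of dx_i ∧ dx_j in alpha ∧ beta is (alpha_i * beta_j - alpha_j * beta_i). Collecting: alpha ∧ beta = (1) dx ∧ dy.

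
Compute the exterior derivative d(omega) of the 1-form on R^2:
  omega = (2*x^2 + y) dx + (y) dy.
d(omega) = (-1) dx ∧ dy

For a 1-form omega = sum_i f_i dx_i, the exterior derivative is
  d(omega) = sum_{i < j} (∂f_j/∂x_i - ∂f_i/∂x_j) dx_i ∧ dx_j.
  coefficient of dx ∧ dy: ∂f_2/∂x - ∂f_1/∂y = ∂(y)/∂x - ∂(2*x^2 + y)/∂y = -1
Assembling: d(omega) = (-1) dx ∧ dy.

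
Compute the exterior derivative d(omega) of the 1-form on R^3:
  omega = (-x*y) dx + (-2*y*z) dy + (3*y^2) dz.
d(omega) = (x) dx ∧ dy + (8*y) dy ∧ dz

For a 1-form omega = sum_i f_i dx_i, the exterior derivative is
  d(omega) = sum_{i < j} (∂f_j/∂x_i - ∂f_i/∂x_j) dx_i ∧ dx_j.
  coefficient of dx ∧ dy: ∂f_2/∂x - ∂f_1/∂y = ∂(-2*y*z)/∂x - ∂(-x*y)/∂y = x
  coefficient of dy ∧ dz: ∂f_3/∂y - ∂f_2/∂z = ∂(3*y^2)/∂y - ∂(-2*y*z)/∂z = 8*y
Assembling: d(omega) = (x) dx ∧ dy + (8*y) dy ∧ dz.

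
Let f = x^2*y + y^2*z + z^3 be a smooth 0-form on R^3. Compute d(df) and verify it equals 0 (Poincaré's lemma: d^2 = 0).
d(df) = 0

Step 1: df = sum_i (∂f/∂x_i) dx_i = (2*x*y) dx + (x^2 + 2*y*z) dy + (y^2 + 3*z^2) dz.
Step 2: Apply d again. Using the 1-form formula, the coefficient of dx ∧ dy in d(df) is ∂^2 f/∂x ∂y - ∂^2 f/∂y ∂x = (2*x) - (2*x) = 0 (equality of mixed partials for smooth f).
Similarly for dx ∧ dz and dy ∧ dz — all coefficients vanish. So d(df) = 0.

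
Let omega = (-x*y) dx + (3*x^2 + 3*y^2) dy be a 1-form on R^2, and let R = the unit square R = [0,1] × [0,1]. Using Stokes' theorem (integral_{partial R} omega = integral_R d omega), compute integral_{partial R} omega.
integral_(partial R) omega = 7/2

Stokes: integral_partial_R omega = integral_R d omega with d omega = (∂Q/∂x - ∂P/∂y) dx ∧ dy.
  ∂Q/∂x = 6*x
  ∂P/∂y = -x
  integrand = ∂Q/∂x - ∂P/∂y = 7*x.
Integrating over R: integral_0^1 integral_0^1 (7*x) dx dy = 7/2.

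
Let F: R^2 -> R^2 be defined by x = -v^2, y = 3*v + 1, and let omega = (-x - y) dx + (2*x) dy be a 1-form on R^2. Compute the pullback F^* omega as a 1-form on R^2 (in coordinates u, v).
F^* omega = (2*v*(1 - v^2)) dv

Using F^*(f dg) = (f ∘ F) d(g ∘ F), substitute each coordinate x_i by F_i(u, v) in f_i, and replace dx_i by d F_i = (∂F_i/∂u) du + (∂F_i/∂v) dv.
  For the x component: f_1(F) = v^2 - 3*v - 1; d F_1 = (0) du + (-2*v) dv
  For the y component: f_2(F) = -2*v^2; d F_2 = (0) du + (3) dv
Combining and collecting du, dv coefficients:
  coeff of du: 0
  coeff of dv: 2*v*(1 - v^2)
F^* omega = (2*v*(1 - v^2)) dv.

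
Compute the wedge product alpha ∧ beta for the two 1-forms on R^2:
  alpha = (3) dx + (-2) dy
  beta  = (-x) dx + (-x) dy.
alpha ∧ beta = (-5*x) dx ∧ dy

Distribute the wedge, using dx_i ∧ dx_j = -dx_j ∧ dx_i and dx_i ∧ dx_i = 0. For each pair (i, j) with i < j, the coefficient of dx_i ∧ dx_j in alpha ∧ beta is (alpha_i * beta_j - alpha_j * beta_i). Collecting: alpha ∧ beta = (-5*x) dx ∧ dy.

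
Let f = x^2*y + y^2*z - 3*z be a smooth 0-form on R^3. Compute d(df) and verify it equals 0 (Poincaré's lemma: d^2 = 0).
d(df) = 0

Step 1: df = sum_i (∂f/∂x_i) dx_i = (2*x*y) dx + (x^2 + 2*y*z) dy + (y^2 - 3) dz.
Step 2: Apply d again. Using the 1-form formula, the coefficient of dx ∧ dy in d(df) is ∂^2 f/∂x ∂y - ∂^2 f/∂y ∂x = (2*x) - (2*x) = 0 (equality of mixed partials for smooth f).
Similarly for dx ∧ dz and dy ∧ dz — all coefficients vanish. So d(df) = 0.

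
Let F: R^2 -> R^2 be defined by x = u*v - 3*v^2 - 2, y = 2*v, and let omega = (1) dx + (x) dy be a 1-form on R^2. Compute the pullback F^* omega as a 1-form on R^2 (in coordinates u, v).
F^* omega = (v) du + (2*u*v + u - 6*v^2 - 6*v - 4) dv

Using F^*(f dg) = (f ∘ F) d(g ∘ F), substitute each coordinate x_i by F_i(u, v) in f_i, and replace dx_i by d F_i = (∂F_i/∂u) du + (∂F_i/∂v) dv.
  For the x component: f_1(F) = 1; d F_1 = (v) du + (u - 6*v) dv
  For the y component: f_2(F) = u*v - 3*v^2 - 2; d F_2 = (0) du + (2) dv
Combining and collecting du, dv coefficients:
  coeff of du: v
  coeff of dv: 2*u*v + u - 6*v^2 - 6*v - 4
F^* omega = (v) du + (2*u*v + u - 6*v^2 - 6*v - 4) dv.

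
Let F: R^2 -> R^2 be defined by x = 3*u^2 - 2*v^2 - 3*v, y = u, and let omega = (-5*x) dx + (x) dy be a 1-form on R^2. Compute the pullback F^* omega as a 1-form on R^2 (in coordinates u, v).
F^* omega = (-90*u^3 + 3*u^2 + 60*u*v^2 + 90*u*v - 2*v^2 - 3*v) du + (60*u^2*v + 45*u^2 - 40*v^3 - 90*v^2 - 45*v) dv

Using F^*(f dg) = (f ∘ F) d(g ∘ F), substitute each coordinate x_i by F_i(u, v) in f_i, and replace dx_i by d F_i = (∂F_i/∂u) du + (∂F_i/∂v) dv.
  For the x component: f_1(F) = -15*u^2 + 10*v^2 + 15*v; d F_1 = (6*u) du + (-4*v - 3) dv
  For the y component: f_2(F) = 3*u^2 - 2*v^2 - 3*v; d F_2 = (1) du + (0) dv
Combining and collecting du, dv coefficients:
  coeff of du: -90*u^3 + 3*u^2 + 60*u*v^2 + 90*u*v - 2*v^2 - 3*v
  coeff of dv: 60*u^2*v + 45*u^2 - 40*v^3 - 90*v^2 - 45*v
F^* omega = (-90*u^3 + 3*u^2 + 60*u*v^2 + 90*u*v - 2*v^2 - 3*v) du + (60*u^2*v + 45*u^2 - 40*v^3 - 90*v^2 - 45*v) dv.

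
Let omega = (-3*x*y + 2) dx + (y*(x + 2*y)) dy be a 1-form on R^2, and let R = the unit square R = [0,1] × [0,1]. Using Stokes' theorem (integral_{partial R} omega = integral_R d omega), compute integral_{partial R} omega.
integral_(partial R) omega = 2

Stokes: integral_partial_R omega = integral_R d omega with d omega = (∂Q/∂x - ∂P/∂y) dx ∧ dy.
  ∂Q/∂x = y
  ∂P/∂y = -3*x
  integrand = ∂Q/∂x - ∂P/∂y = 3*x + y.
Integrating over R: integral_0^1 integral_0^1 (3*x + y) dx dy = 2.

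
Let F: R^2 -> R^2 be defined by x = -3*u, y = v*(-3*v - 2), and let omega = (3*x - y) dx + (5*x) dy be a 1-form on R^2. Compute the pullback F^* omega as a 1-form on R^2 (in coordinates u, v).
F^* omega = (27*u - 9*v^2 - 6*v) du + (30*u*(3*v + 1)) dv

Using F^*(f dg) = (f ∘ F) d(g ∘ F), substitute each coordinate x_i by F_i(u, v) in f_i, and replace dx_i by d F_i = (∂F_i/∂u) du + (∂F_i/∂v) dv.
  For the x component: f_1(F) = -9*u + 3*v^2 + 2*v; d F_1 = (-3) du + (0) dv
  For the y component: f_2(F) = -15*u; d F_2 = (0) du + (-6*v - 2) dv
Combining and collecting du, dv coefficients:
  coeff of du: 27*u - 9*v^2 - 6*v
  coeff of dv: 30*u*(3*v + 1)
F^* omega = (27*u - 9*v^2 - 6*v) du + (30*u*(3*v + 1)) dv.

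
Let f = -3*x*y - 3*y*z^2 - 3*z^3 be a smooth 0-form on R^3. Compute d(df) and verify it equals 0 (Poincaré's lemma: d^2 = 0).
d(df) = 0

Step 1: df = sum_i (∂f/∂x_i) dx_i = (-3*y) dx + (-3*x - 3*z^2) dy + (3*z*(-2*y - 3*z)) dz.
Step 2: Apply d again. Using the 1-form formula, the coefficient of dx ∧ dy in d(df) is ∂^2 f/∂x ∂y - ∂^2 f/∂y ∂x = (-3) - (-3) = 0 (equality of mixed partials for smooth f).
Similarly for dx ∧ dz and dy ∧ dz — all coefficients vanish. So d(df) = 0.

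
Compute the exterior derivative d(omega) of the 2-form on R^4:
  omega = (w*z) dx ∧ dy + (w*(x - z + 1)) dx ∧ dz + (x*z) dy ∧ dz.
d(omega) = (w + z) dx ∧ dy ∧ dz + (z) dx ∧ dy ∧ dw + (x - z + 1) dx ∧ dz ∧ dw

For a 2-form omega = sum_{i<j} g_{ij} dx_i ∧ dx_j, the exterior derivative is
  d(omega) = sum_{i<j} d(g_{ij}) ∧ dx_i ∧ dx_j = sum_{i<j, k} (∂g_{ij}/∂x_k) dx_k ∧ dx_i ∧ dx_j.
Expand each term, using dx_k ∧ dx_i ∧ dx_j = sgn(permutation) dx_{(a)} ∧ dx_{(b)} ∧ dx_{(c)} with (a < b < c) sorted:
  d(w*z) includes (∂/∂z)(w*z) dz = (w) dz, which multiplied by dx ∧ dy gives (w) dx ∧ dy ∧ dz
  d(w*z) includes (∂/∂w)(w*z) dw = (z) dw, which multiplied by dx ∧ dy gives (z) dx ∧ dy ∧ dw
  d(w*(x - z + 1)) includes (∂/∂w)(w*(x - z + 1)) dw = (x - z + 1) dw, which multiplied by dx ∧ dz gives (x - z + 1) dx ∧ dz ∧ dw
  d(x*z) includes (∂/∂x)(x*z) dx = (z) dx, which multiplied by dy ∧ dz gives (z) dx ∧ dy ∧ dz
Collecting like 3-forms: d(omega) = (w + z) dx ∧ dy ∧ dz + (z) dx ∧ dy ∧ dw + (x - z + 1) dx ∧ dz ∧ dw.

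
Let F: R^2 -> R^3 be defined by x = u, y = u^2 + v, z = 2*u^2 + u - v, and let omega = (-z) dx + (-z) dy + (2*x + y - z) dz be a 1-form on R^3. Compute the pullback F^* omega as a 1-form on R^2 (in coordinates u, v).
F^* omega = (-8*u^3 - u^2 + 10*u*v + 3*v) du + (-u^2 - 2*u - v) dv

Using F^*(f dg) = (f ∘ F) d(g ∘ F), substitute each coordinate x_i by F_i(u, v) in f_i, and replace dx_i by d F_i = (∂F_i/∂u) du + (∂F_i/∂v) dv.
  For the x component: f_1(F) = -2*u^2 - u + v; d F_1 = (1) du + (0) dv
  For the y component: f_2(F) = -2*u^2 - u + v; d F_2 = (2*u) du + (1) dv
  For the z component: f_3(F) = -u^2 + u + 2*v; d F_3 = (4*u + 1) du + (-1) dv
Combining and collecting du, dv coefficients:
  coeff of du: -8*u^3 - u^2 + 10*u*v + 3*v
  coeff of dv: -u^2 - 2*u - v
F^* omega = (-8*u^3 - u^2 + 10*u*v + 3*v) du + (-u^2 - 2*u - v) dv.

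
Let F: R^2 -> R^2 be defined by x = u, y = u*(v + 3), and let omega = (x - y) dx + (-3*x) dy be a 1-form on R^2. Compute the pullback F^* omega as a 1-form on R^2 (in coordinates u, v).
F^* omega = (u*(-4*v - 11)) du + (-3*u^2) dv

Using F^*(f dg) = (f ∘ F) d(g ∘ F), substitute each coordinate x_i by F_i(u, v) in f_i, and replace dx_i by d F_i = (∂F_i/∂u) du + (∂F_i/∂v) dv.
  For the x component: f_1(F) = u*(-v - 2); d F_1 = (1) du + (0) dv
  For the y component: f_2(F) = -3*u; d F_2 = (v + 3) du + (u) dv
Combining and collecting du, dv coefficients:
  coeff of du: u*(-4*v - 11)
  coeff of dv: -3*u^2
F^* omega = (u*(-4*v - 11)) du + (-3*u^2) dv.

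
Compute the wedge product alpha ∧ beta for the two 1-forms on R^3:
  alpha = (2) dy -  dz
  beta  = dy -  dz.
alpha ∧ beta = (-1) dy ∧ dz

Distribute the wedge, using dx_i ∧ dx_j = -dx_j ∧ dx_i and dx_i ∧ dx_i = 0. For each pair (i, j) with i < j, the coefficient of dx_i ∧ dx_j in alpha ∧ beta is (alpha_i * beta_j - alpha_j * beta_i). Collecting: alpha ∧ beta = (-1) dy ∧ dz.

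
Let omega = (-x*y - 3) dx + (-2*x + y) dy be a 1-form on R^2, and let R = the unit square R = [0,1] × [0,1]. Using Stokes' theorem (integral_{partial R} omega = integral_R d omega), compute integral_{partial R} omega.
integral_(partial R) omega = -3/2

Stokes: integral_partial_R omega = integral_R d omega with d omega = (∂Q/∂x - ∂P/∂y) dx ∧ dy.
  ∂Q/∂x = -2
  ∂P/∂y = -x
  integrand = ∂Q/∂x - ∂P/∂y = x - 2.
Integrating over R: integral_0^1 integral_0^1 (x - 2) dx dy = -3/2.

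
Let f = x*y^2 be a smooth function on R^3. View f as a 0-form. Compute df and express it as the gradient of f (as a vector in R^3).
df = (y^2) dx + (2*x*y) dy + (0) dz; grad f = (y^2, 2*x*y, 0)

For a 0-form f, d f = (∂f/∂x) dx + (∂f/∂y) dy + (∂f/∂z) dz. The components of the vector representation are exactly the entries of grad f in Cartesian coordinates:
  ∂f/∂x = y^2
  ∂f/∂y = 2*x*y
  ∂f/∂z = 0.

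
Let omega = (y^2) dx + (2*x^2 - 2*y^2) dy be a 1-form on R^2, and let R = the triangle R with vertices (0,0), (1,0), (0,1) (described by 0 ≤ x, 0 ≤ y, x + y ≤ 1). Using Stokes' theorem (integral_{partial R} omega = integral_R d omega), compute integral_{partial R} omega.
integral_(partial R) omega = 1/3

Stokes: integral_partial_R omega = integral_R d omega with d omega = (∂Q/∂x - ∂P/∂y) dx ∧ dy.
  ∂Q/∂x = 4*x
  ∂P/∂y = 2*y
  integrand = ∂Q/∂x - ∂P/∂y = 4*x - 2*y.
Integrating over R: integral_0^1 integral_0^{1-x} (4*x - 2*y) dy dx = 1/3.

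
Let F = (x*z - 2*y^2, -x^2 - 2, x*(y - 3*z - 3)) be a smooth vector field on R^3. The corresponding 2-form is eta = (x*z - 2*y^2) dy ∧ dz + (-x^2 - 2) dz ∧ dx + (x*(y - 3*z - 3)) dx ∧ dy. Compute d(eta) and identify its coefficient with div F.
d(eta) = (-3*x + z) dx ∧ dy ∧ dz; div F = -3*x + z

For a 2-form in R^3 of the form above, applying d gives a 3-form with coefficient ∂P/∂x + ∂Q/∂y + ∂R/∂z:
  ∂P/∂x = z
  ∂Q/∂y = 0
  ∂R/∂z = -3*x
Sum = -3*x + z, which is exactly div F.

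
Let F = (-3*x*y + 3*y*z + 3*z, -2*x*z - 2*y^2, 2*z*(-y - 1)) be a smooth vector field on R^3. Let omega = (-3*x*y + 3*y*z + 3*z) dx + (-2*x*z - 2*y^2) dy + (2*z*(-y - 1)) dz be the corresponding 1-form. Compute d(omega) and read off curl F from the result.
d(omega) = (2*x - 2*z) dy ∧ dz + (3*y + 3) dz ∧ dx + (3*x - 5*z) dx ∧ dy; curl F = (2*x - 2*z, 3*y + 3, 3*x - 5*z)

d omega = sum_{i<j} (∂f_j/∂x_i - ∂f_i/∂x_j) dx_i ∧ dx_j. Under the identification (dy ∧ dz, dz ∧ dx, dx ∧ dy) ↔ (e_x, e_y, e_z), the coefficients are exactly the components of curl F. Compute:
  ∂R/∂y - ∂Q/∂z = (-2*z) - (-2*x) = 2*x - 2*z
  ∂P/∂z - ∂R/∂x = (3*y + 3) - (0) = 3*y + 3
  ∂Q/∂x - ∂P/∂y = (-2*z) - (-3*x + 3*z) = 3*x - 5*z.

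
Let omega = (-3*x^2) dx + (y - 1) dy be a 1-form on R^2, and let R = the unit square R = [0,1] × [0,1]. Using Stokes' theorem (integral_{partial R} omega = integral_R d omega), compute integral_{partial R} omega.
integral_(partial R) omega = 0

Stokes: integral_partial_R omega = integral_R d omega with d omega = (∂Q/∂x - ∂P/∂y) dx ∧ dy.
  ∂Q/∂x = 0
  ∂P/∂y = 0
  integrand = ∂Q/∂x - ∂P/∂y = 0.
Integrating over R: integral_0^1 integral_0^1 (0) dx dy = 0.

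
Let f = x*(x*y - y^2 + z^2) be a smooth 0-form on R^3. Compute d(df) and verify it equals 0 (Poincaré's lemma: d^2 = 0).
d(df) = 0

Step 1: df = sum_i (∂f/∂x_i) dx_i = (2*x*y - y^2 + z^2) dx + (x*(x - 2*y)) dy + (2*x*z) dz.
Step 2: Apply d again. Using the 1-form formula, the coefficient of dx ∧ dy in d(df) is ∂^2 f/∂x ∂y - ∂^2 f/∂y ∂x = (2*x - 2*y) - (2*x - 2*y) = 0 (equality of mixed partials for smooth f).
Similarly for dx ∧ dz and dy ∧ dz — all coefficients vanish. So d(df) = 0.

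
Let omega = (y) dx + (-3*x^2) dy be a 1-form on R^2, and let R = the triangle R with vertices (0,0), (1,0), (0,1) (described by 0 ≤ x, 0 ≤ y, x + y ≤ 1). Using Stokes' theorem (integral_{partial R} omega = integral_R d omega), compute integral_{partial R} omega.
integral_(partial R) omega = -3/2

Stokes: integral_partial_R omega = integral_R d omega with d omega = (∂Q/∂x - ∂P/∂y) dx ∧ dy.
  ∂Q/∂x = -6*x
  ∂P/∂y = 1
  integrand = ∂Q/∂x - ∂P/∂y = -6*x - 1.
Integrating over R: integral_0^1 integral_0^{1-x} (-6*x - 1) dy dx = -3/2.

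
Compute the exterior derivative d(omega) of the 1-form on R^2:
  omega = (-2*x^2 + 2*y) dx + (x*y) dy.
d(omega) = (y - 2) dx ∧ dy

For a 1-form omega = sum_i f_i dx_i, the exterior derivative is
  d(omega) = sum_{i < j} (∂f_j/∂x_i - ∂f_i/∂x_j) dx_i ∧ dx_j.
  coefficient of dx ∧ dy: ∂f_2/∂x - ∂f_1/∂y = ∂(x*y)/∂x - ∂(-2*x^2 + 2*y)/∂y = y - 2
Assembling: d(omega) = (y - 2) dx ∧ dy.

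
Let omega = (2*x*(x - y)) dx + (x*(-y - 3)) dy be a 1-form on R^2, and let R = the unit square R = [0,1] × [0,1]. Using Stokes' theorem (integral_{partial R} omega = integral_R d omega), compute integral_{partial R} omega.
integral_(partial R) omega = -5/2

Stokes: integral_partial_R omega = integral_R d omega with d omega = (∂Q/∂x - ∂P/∂y) dx ∧ dy.
  ∂Q/∂x = -y - 3
  ∂P/∂y = -2*x
  integrand = ∂Q/∂x - ∂P/∂y = 2*x - y - 3.
Integrating over R: integral_0^1 integral_0^1 (2*x - y - 3) dx dy = -5/2.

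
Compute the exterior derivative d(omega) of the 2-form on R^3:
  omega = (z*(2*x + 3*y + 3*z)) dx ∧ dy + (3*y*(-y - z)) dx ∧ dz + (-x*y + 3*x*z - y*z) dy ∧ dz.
d(omega) = (2*x + 8*y + 12*z) dx ∧ dy ∧ dz

For a 2-form omega = sum_{i<j} g_{ij} dx_i ∧ dx_j, the exterior derivative is
  d(omega) = sum_{i<j} d(g_{ij}) ∧ dx_i ∧ dx_j = sum_{i<j, k} (∂g_{ij}/∂x_k) dx_k ∧ dx_i ∧ dx_j.
Expand each term, using dx_k ∧ dx_i ∧ dx_j = sgn(permutation) dx_{(a)} ∧ dx_{(b)} ∧ dx_{(c)} with (a < b < c) sorted:
  d(z*(2*x + 3*y + 3*z)) includes (∂/∂z)(z*(2*x + 3*y + 3*z)) dz = (2*x + 3*y + 6*z) dz, which multiplied by dx ∧ dy gives (2*x + 3*y + 6*z) dx ∧ dy ∧ dz
  d(3*y*(-y - z)) includes (∂/∂y)(3*y*(-y - z)) dy = (-6*y - 3*z) dy, which multiplied by dx ∧ dz gives (6*y + 3*z) dx ∧ dy ∧ dz
  d(-x*y + 3*x*z - y*z) includes (∂/∂x)(-x*y + 3*x*z - y*z) dx = (-y + 3*z) dx, which multiplied by dy ∧ dz gives (-y + 3*z) dx ∧ dy ∧ dz
Collecting like 3-forms: d(omega) = (2*x + 8*y + 12*z) dx ∧ dy ∧ dz.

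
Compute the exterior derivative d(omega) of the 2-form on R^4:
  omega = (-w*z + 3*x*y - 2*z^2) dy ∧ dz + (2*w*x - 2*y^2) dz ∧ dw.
d(omega) = (3*y) dx ∧ dy ∧ dz + (-4*y - z) dy ∧ dz ∧ dw + (2*w) dx ∧ dz ∧ dw

For a 2-form omega = sum_{i<j} g_{ij} dx_i ∧ dx_j, the exterior derivative is
  d(omega) = sum_{i<j} d(g_{ij}) ∧ dx_i ∧ dx_j = sum_{i<j, k} (∂g_{ij}/∂x_k) dx_k ∧ dx_i ∧ dx_j.
Expand each term, using dx_k ∧ dx_i ∧ dx_j = sgn(permutation) dx_{(a)} ∧ dx_{(b)} ∧ dx_{(c)} with (a < b < c) sorted:
  d(-w*z + 3*x*y - 2*z^2) includes (∂/∂x)(-w*z + 3*x*y - 2*z^2) dx = (3*y) dx, which multiplied by dy ∧ dz gives (3*y) dx ∧ dy ∧ dz
  d(-w*z + 3*x*y - 2*z^2) includes (∂/∂w)(-w*z + 3*x*y - 2*z^2) dw = (-z) dw, which multiplied by dy ∧ dz gives (-z) dy ∧ dz ∧ dw
  d(2*w*x - 2*y^2) includes (∂/∂x)(2*w*x - 2*y^2) dx = (2*w) dx, which multiplied by dz ∧ dw gives (2*w) dx ∧ dz ∧ dw
  d(2*w*x - 2*y^2) includes (∂/∂y)(2*w*x - 2*y^2) dy = (-4*y) dy, which multiplied by dz ∧ dw gives (-4*y) dy ∧ dz ∧ dw
Collecting like 3-forms: d(omega) = (3*y) dx ∧ dy ∧ dz + (-4*y - z) dy ∧ dz ∧ dw + (2*w) dx ∧ dz ∧ dw.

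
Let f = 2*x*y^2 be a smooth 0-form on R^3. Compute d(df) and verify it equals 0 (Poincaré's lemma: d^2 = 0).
d(df) = 0

Step 1: df = sum_i (∂f/∂x_i) dx_i = (2*y^2) dx + (4*x*y) dy + (0) dz.
Step 2: Apply d again. Using the 1-form formula, the coefficient of dx ∧ dy in d(df) is ∂^2 f/∂x ∂y - ∂^2 f/∂y ∂x = (4*y) - (4*y) = 0 (equality of mixed partials for smooth f).
Similarly for dx ∧ dz and dy ∧ dz — all coefficients vanish. So d(df) = 0.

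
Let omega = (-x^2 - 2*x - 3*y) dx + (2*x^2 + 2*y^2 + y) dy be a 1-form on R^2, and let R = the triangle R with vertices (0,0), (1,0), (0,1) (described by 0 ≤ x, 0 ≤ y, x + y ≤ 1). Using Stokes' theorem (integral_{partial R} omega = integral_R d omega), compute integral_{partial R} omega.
integral_(partial R) omega = 13/6

Stokes: integral_partial_R omega = integral_R d omega with d omega = (∂Q/∂x - ∂P/∂y) dx ∧ dy.
  ∂Q/∂x = 4*x
  ∂P/∂y = -3
  integrand = ∂Q/∂x - ∂P/∂y = 4*x + 3.
Integrating over R: integral_0^1 integral_0^{1-x} (4*x + 3) dy dx = 13/6.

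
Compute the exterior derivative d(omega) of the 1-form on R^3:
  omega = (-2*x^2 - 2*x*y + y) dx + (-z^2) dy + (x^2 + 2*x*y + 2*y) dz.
d(omega) = (2*x - 1) dx ∧ dy + (2*x + 2*y) dx ∧ dz + (2*x + 2*z + 2) dy ∧ dz

For a 1-form omega = sum_i f_i dx_i, the exterior derivative is
  d(omega) = sum_{i < j} (∂f_j/∂x_i - ∂f_i/∂x_j) dx_i ∧ dx_j.
  coefficient of dx ∧ dy: ∂f_2/∂x - ∂f_1/∂y = ∂(-z^2)/∂x - ∂(-2*x^2 - 2*x*y + y)/∂y = 2*x - 1
  coefficient of dx ∧ dz: ∂f_3/∂x - ∂f_1/∂z = ∂(x^2 + 2*x*y + 2*y)/∂x - ∂(-2*x^2 - 2*x*y + y)/∂z = 2*x + 2*y
  coefficient of dy ∧ dz: ∂f_3/∂y - ∂f_2/∂z = ∂(x^2 + 2*x*y + 2*y)/∂y - ∂(-z^2)/∂z = 2*x + 2*z + 2
Assembling: d(omega) = (2*x - 1) dx ∧ dy + (2*x + 2*y) dx ∧ dz + (2*x + 2*z + 2) dy ∧ dz.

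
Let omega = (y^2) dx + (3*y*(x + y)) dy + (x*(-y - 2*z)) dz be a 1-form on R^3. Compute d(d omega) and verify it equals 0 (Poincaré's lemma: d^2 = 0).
d(d omega) = 0

Step 1: d omega = sum_{i<j} (∂f_j/∂x_i - ∂f_i/∂x_j) dx_i ∧ dx_j:
  coeff of dx ∧ dy: y
  coeff of dx ∧ dz: -y - 2*z
  coeff of dy ∧ dz: -x
Step 2: Apply d again to each 2-form coefficient. The only possible 3-form in R^3 is dx ∧ dy ∧ dz, with coefficient
  ∂(coeff of dy∧dz)/∂x - ∂(coeff of dx∧dz)/∂y + ∂(coeff of dx∧dy)/∂z
  = ∂/∂x (-x) - ∂/∂y (-y - 2*z) + ∂/∂z (y).
Each of these terms simplifies to sums of mixed partials that cancel in pairs. The result is 0 (by equality of mixed partials for smooth functions — Schwarz / Clairaut).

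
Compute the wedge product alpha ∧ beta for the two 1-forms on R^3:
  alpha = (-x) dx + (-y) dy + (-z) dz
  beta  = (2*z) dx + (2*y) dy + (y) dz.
alpha ∧ beta = (2*y*(-x + z)) dx ∧ dy + (-x*y + 2*z^2) dx ∧ dz + (y*(-y + 2*z)) dy ∧ dz

Distribute the wedge, using dx_i ∧ dx_j = -dx_j ∧ dx_i and dx_i ∧ dx_i = 0. For each pair (i, j) with i < j, the coefficient of dx_i ∧ dx_j in alpha ∧ beta is (alpha_i * beta_j - alpha_j * beta_i). Collecting: alpha ∧ beta = (2*y*(-x + z)) dx ∧ dy + (-x*y + 2*z^2) dx ∧ dz + (y*(-y + 2*z)) dy ∧ dz.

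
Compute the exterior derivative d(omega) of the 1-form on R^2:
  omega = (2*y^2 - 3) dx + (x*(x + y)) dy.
d(omega) = (2*x - 3*y) dx ∧ dy

For a 1-form omega = sum_i f_i dx_i, the exterior derivative is
  d(omega) = sum_{i < j} (∂f_j/∂x_i - ∂f_i/∂x_j) dx_i ∧ dx_j.
  coefficient of dx ∧ dy: ∂f_2/∂x - ∂f_1/∂y = ∂(x*(x + y))/∂x - ∂(2*y^2 - 3)/∂y = 2*x - 3*y
Assembling: d(omega) = (2*x - 3*y) dx ∧ dy.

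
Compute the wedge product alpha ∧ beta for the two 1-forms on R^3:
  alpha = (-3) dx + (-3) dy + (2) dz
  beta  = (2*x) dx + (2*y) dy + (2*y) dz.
alpha ∧ beta = (6*x - 6*y) dx ∧ dy + (-4*x - 6*y) dx ∧ dz + (-10*y) dy ∧ dz

Distribute the wedge, using dx_i ∧ dx_j = -dx_j ∧ dx_i and dx_i ∧ dx_i = 0. For each pair (i, j) with i < j, the coefficient of dx_i ∧ dx_j in alpha ∧ beta is (alpha_i * beta_j - alpha_j * beta_i). Collecting: alpha ∧ beta = (6*x - 6*y) dx ∧ dy + (-4*x - 6*y) dx ∧ dz + (-10*y) dy ∧ dz.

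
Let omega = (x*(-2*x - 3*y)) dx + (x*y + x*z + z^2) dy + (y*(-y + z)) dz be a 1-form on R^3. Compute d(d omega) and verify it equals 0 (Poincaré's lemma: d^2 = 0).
d(d omega) = 0

Step 1: d omega = sum_{i<j} (∂f_j/∂x_i - ∂f_i/∂x_j) dx_i ∧ dx_j:
  coeff of dx ∧ dy: 3*x + y + z
  coeff of dx ∧ dz: 0
  coeff of dy ∧ dz: -x - 2*y - z
Step 2: Apply d again to each 2-form coefficient. The only possible 3-form in R^3 is dx ∧ dy ∧ dz, with coefficient
  ∂(coeff of dy∧dz)/∂x - ∂(coeff of dx∧dz)/∂y + ∂(coeff of dx∧dy)/∂z
  = ∂/∂x (-x - 2*y - z) - ∂/∂y (0) + ∂/∂z (3*x + y + z).
Each of these terms simplifies to sums of mixed partials that cancel in pairs. The result is 0 (by equality of mixed partials for smooth functions — Schwarz / Clairaut).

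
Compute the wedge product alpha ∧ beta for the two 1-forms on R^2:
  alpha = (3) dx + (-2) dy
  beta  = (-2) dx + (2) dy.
alpha ∧ beta = (2) dx ∧ dy

Distribute the wedge, using dx_i ∧ dx_j = -dx_j ∧ dx_i and dx_i ∧ dx_i = 0. For each pair (i, j) with i < j, the coefficient of dx_i ∧ dx_j in alpha ∧ beta is (alpha_i * beta_j - alpha_j * beta_i). Collecting: alpha ∧ beta = (2) dx ∧ dy.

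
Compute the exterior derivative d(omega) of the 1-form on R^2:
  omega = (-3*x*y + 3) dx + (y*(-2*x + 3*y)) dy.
d(omega) = (3*x - 2*y) dx ∧ dy

For a 1-form omega = sum_i f_i dx_i, the exterior derivative is
  d(omega) = sum_{i < j} (∂f_j/∂x_i - ∂f_i/∂x_j) dx_i ∧ dx_j.
  coefficient of dx ∧ dy: ∂f_2/∂x - ∂f_1/∂y = ∂(y*(-2*x + 3*y))/∂x - ∂(-3*x*y + 3)/∂y = 3*x - 2*y
Assembling: d(omega) = (3*x - 2*y) dx ∧ dy.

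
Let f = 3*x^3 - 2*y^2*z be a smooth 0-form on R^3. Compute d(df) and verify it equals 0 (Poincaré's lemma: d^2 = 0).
d(df) = 0

Step 1: df = sum_i (∂f/∂x_i) dx_i = (9*x^2) dx + (-4*y*z) dy + (-2*y^2) dz.
Step 2: Apply d again. Using the 1-form formula, the coefficient of dx ∧ dy in d(df) is ∂^2 f/∂x ∂y - ∂^2 f/∂y ∂x = (0) - (0) = 0 (equality of mixed partials for smooth f).
Similarly for dx ∧ dz and dy ∧ dz — all coefficients vanish. So d(df) = 0.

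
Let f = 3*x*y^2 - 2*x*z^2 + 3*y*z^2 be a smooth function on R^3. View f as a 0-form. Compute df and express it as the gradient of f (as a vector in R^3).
df = (3*y^2 - 2*z^2) dx + (6*x*y + 3*z^2) dy + (2*z*(-2*x + 3*y)) dz; grad f = (3*y^2 - 2*z^2, 6*x*y + 3*z^2, 2*z*(-2*x + 3*y))

For a 0-form f, d f = (∂f/∂x) dx + (∂f/∂y) dy + (∂f/∂z) dz. The components of the vector representation are exactly the entries of grad f in Cartesian coordinates:
  ∂f/∂x = 3*y^2 - 2*z^2
  ∂f/∂y = 6*x*y + 3*z^2
  ∂f/∂z = 2*z*(-2*x + 3*y).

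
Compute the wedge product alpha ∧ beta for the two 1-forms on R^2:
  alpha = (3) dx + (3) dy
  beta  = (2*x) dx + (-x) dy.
alpha ∧ beta = (-9*x) dx ∧ dy

Distribute the wedge, using dx_i ∧ dx_j = -dx_j ∧ dx_i and dx_i ∧ dx_i = 0. For each pair (i, j) with i < j, the coefficient of dx_i ∧ dx_j in alpha ∧ beta is (alpha_i * beta_j - alpha_j * beta_i). Collecting: alpha ∧ beta = (-9*x) dx ∧ dy.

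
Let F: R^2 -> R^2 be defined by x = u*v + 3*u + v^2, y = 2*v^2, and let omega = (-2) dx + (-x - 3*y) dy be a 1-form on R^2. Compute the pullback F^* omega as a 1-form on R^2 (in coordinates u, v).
F^* omega = (-2*v - 6) du + (-4*u*v^2 - 12*u*v - 2*u - 28*v^3 - 4*v) dv

Using F^*(f dg) = (f ∘ F) d(g ∘ F), substitute each coordinate x_i by F_i(u, v) in f_i, and replace dx_i by d F_i = (∂F_i/∂u) du + (∂F_i/∂v) dv.
  For the x component: f_1(F) = -2; d F_1 = (v + 3) du + (u + 2*v) dv
  For the y component: f_2(F) = -u*v - 3*u - 7*v^2; d F_2 = (0) du + (4*v) dv
Combining and collecting du, dv coefficients:
  coeff of du: -2*v - 6
  coeff of dv: -4*u*v^2 - 12*u*v - 2*u - 28*v^3 - 4*v
F^* omega = (-2*v - 6) du + (-4*u*v^2 - 12*u*v - 2*u - 28*v^3 - 4*v) dv.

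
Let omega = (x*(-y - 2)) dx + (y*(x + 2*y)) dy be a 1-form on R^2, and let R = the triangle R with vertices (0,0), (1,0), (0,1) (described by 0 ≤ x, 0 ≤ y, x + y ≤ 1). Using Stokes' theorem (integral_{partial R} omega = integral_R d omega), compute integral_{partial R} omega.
integral_(partial R) omega = 1/3

Stokes: integral_partial_R omega = integral_R d omega with d omega = (∂Q/∂x - ∂P/∂y) dx ∧ dy.
  ∂Q/∂x = y
  ∂P/∂y = -x
  integrand = ∂Q/∂x - ∂P/∂y = x + y.
Integrating over R: integral_0^1 integral_0^{1-x} (x + y) dy dx = 1/3.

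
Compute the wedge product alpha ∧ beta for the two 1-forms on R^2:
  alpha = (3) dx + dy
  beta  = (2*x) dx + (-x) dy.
alpha ∧ beta = (-5*x) dx ∧ dy

Distribute the wedge, using dx_i ∧ dx_j = -dx_j ∧ dx_i and dx_i ∧ dx_i = 0. For each pair (i, j) with i < j, the coefficient of dx_i ∧ dx_j in alpha ∧ beta is (alpha_i * beta_j - alpha_j * beta_i). Collecting: alpha ∧ beta = (-5*x) dx ∧ dy.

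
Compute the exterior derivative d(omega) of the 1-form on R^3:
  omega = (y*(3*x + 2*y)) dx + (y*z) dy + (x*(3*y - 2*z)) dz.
d(omega) = (-3*x - 4*y) dx ∧ dy + (3*y - 2*z) dx ∧ dz + (3*x - y) dy ∧ dz

For a 1-form omega = sum_i f_i dx_i, the exterior derivative is
  d(omega) = sum_{i < j} (∂f_j/∂x_i - ∂f_i/∂x_j) dx_i ∧ dx_j.
  coefficient of dx ∧ dy: ∂f_2/∂x - ∂f_1/∂y = ∂(y*z)/∂x - ∂(y*(3*x + 2*y))/∂y = -3*x - 4*y
  coefficient of dx ∧ dz: ∂f_3/∂x - ∂f_1/∂z = ∂(x*(3*y - 2*z))/∂x - ∂(y*(3*x + 2*y))/∂z = 3*y - 2*z
  coefficient of dy ∧ dz: ∂f_3/∂y - ∂f_2/∂z = ∂(x*(3*y - 2*z))/∂y - ∂(y*z)/∂z = 3*x - y
Assembling: d(omega) = (-3*x - 4*y) dx ∧ dy + (3*y - 2*z) dx ∧ dz + (3*x - y) dy ∧ dz.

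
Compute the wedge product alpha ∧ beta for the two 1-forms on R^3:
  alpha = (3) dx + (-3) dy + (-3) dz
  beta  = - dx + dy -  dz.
alpha ∧ beta = (-6) dx ∧ dz + (6) dy ∧ dz

Distribute the wedge, using dx_i ∧ dx_j = -dx_j ∧ dx_i and dx_i ∧ dx_i = 0. For each pair (i, j) with i < j, the coefficient of dx_i ∧ dx_j in alpha ∧ beta is (alpha_i * beta_j - alpha_j * beta_i). Collecting: alpha ∧ beta = (-6) dx ∧ dz + (6) dy ∧ dz.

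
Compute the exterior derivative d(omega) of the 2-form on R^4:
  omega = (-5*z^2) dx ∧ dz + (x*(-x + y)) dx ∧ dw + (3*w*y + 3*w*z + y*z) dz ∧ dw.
d(omega) = (-x) dx ∧ dy ∧ dw + (3*w + z) dy ∧ dz ∧ dw

For a 2-form omega = sum_{i<j} g_{ij} dx_i ∧ dx_j, the exterior derivative is
  d(omega) = sum_{i<j} d(g_{ij}) ∧ dx_i ∧ dx_j = sum_{i<j, k} (∂g_{ij}/∂x_k) dx_k ∧ dx_i ∧ dx_j.
Expand each term, using dx_k ∧ dx_i ∧ dx_j = sgn(permutation) dx_{(a)} ∧ dx_{(b)} ∧ dx_{(c)} with (a < b < c) sorted:
  d(x*(-x + y)) includes (∂/∂y)(x*(-x + y)) dy = (x) dy, which multiplied by dx ∧ dw gives (-x) dx ∧ dy ∧ dw
  d(3*w*y + 3*w*z + y*z) includes (∂/∂y)(3*w*y + 3*w*z + y*z) dy = (3*w + z) dy, which multiplied by dz ∧ dw gives (3*w + z) dy ∧ dz ∧ dw
Collecting like 3-forms: d(omega) = (-x) dx ∧ dy ∧ dw + (3*w + z) dy ∧ dz ∧ dw.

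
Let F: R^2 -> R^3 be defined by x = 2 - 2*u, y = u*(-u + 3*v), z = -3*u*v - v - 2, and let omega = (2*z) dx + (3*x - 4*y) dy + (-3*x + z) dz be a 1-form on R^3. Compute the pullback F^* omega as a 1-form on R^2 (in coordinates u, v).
F^* omega = (-8*u^3 + 36*u^2*v + 12*u^2 - 27*u*v^2 - 24*u*v - 12*u + 3*v^2 + 46*v + 8) du + (12*u^3 - 27*u^2*v - 36*u^2 + 6*u*v + 36*u + v + 8) dv

Using F^*(f dg) = (f ∘ F) d(g ∘ F), substitute each coordinate x_i by F_i(u, v) in f_i, and replace dx_i by d F_i = (∂F_i/∂u) du + (∂F_i/∂v) dv.
  For the x component: f_1(F) = -6*u*v - 2*v - 4; d F_1 = (-2) du + (0) dv
  For the y component: f_2(F) = 4*u^2 - 12*u*v - 6*u + 6; d F_2 = (-2*u + 3*v) du + (3*u) dv
  For the z component: f_3(F) = -3*u*v + 6*u - v - 8; d F_3 = (-3*v) du + (-3*u - 1) dv
Combining and collecting du, dv coefficients:
  coeff of du: -8*u^3 + 36*u^2*v + 12*u^2 - 27*u*v^2 - 24*u*v - 12*u + 3*v^2 + 46*v + 8
  coeff of dv: 12*u^3 - 27*u^2*v - 36*u^2 + 6*u*v + 36*u + v + 8
F^* omega = (-8*u^3 + 36*u^2*v + 12*u^2 - 27*u*v^2 - 24*u*v - 12*u + 3*v^2 + 46*v + 8) du + (12*u^3 - 27*u^2*v - 36*u^2 + 6*u*v + 36*u + v + 8) dv.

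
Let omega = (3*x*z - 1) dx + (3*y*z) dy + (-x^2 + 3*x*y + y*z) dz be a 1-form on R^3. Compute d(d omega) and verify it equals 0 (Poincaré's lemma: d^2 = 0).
d(d omega) = 0

Step 1: d omega = sum_{i<j} (∂f_j/∂x_i - ∂f_i/∂x_j) dx_i ∧ dx_j:
  coeff of dx ∧ dy: 0
  coeff of dx ∧ dz: -5*x + 3*y
  coeff of dy ∧ dz: 3*x - 3*y + z
Step 2: Apply d again to each 2-form coefficient. The only possible 3-form in R^3 is dx ∧ dy ∧ dz, with coefficient
  ∂(coeff of dy∧dz)/∂x - ∂(coeff of dx∧dz)/∂y + ∂(coeff of dx∧dy)/∂z
  = ∂/∂x (3*x - 3*y + z) - ∂/∂y (-5*x + 3*y) + ∂/∂z (0).
Each of these terms simplifies to sums of mixed partials that cancel in pairs. The result is 0 (by equality of mixed partials for smooth functions — Schwarz / Clairaut).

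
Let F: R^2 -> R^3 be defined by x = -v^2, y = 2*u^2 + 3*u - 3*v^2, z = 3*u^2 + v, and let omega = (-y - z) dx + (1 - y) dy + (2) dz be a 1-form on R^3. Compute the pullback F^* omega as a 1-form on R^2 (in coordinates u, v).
F^* omega = (-8*u^3 - 18*u^2 + 12*u*v^2 + 7*u + 9*v^2 + 3) du + (22*u^2*v + 24*u*v - 24*v^3 + 2*v^2 - 6*v + 2) dv

Using F^*(f dg) = (f ∘ F) d(g ∘ F), substitute each coordinate x_i by F_i(u, v) in f_i, and replace dx_i by d F_i = (∂F_i/∂u) du + (∂F_i/∂v) dv.
  For the x component: f_1(F) = -5*u^2 - 3*u + 3*v^2 - v; d F_1 = (0) du + (-2*v) dv
  For the y component: f_2(F) = -2*u^2 - 3*u + 3*v^2 + 1; d F_2 = (4*u + 3) du + (-6*v) dv
  For the z component: f_3(F) = 2; d F_3 = (6*u) du + (1) dv
Combining and collecting du, dv coefficients:
  coeff of du: -8*u^3 - 18*u^2 + 12*u*v^2 + 7*u + 9*v^2 + 3
  coeff of dv: 22*u^2*v + 24*u*v - 24*v^3 + 2*v^2 - 6*v + 2
F^* omega = (-8*u^3 - 18*u^2 + 12*u*v^2 + 7*u + 9*v^2 + 3) du + (22*u^2*v + 24*u*v - 24*v^3 + 2*v^2 - 6*v + 2) dv.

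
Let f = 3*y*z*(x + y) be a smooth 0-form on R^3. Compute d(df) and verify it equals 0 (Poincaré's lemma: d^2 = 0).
d(df) = 0

Step 1: df = sum_i (∂f/∂x_i) dx_i = (3*y*z) dx + (3*z*(x + 2*y)) dy + (3*y*(x + y)) dz.
Step 2: Apply d again. Using the 1-form formula, the coefficient of dx ∧ dy in d(df) is ∂^2 f/∂x ∂y - ∂^2 f/∂y ∂x = (3*z) - (3*z) = 0 (equality of mixed partials for smooth f).
Similarly for dx ∧ dz and dy ∧ dz — all coefficients vanish. So d(df) = 0.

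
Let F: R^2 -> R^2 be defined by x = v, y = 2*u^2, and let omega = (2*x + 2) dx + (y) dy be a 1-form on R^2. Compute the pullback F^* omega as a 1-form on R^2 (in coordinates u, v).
F^* omega = (8*u^3) du + (2*v + 2) dv

Using F^*(f dg) = (f ∘ F) d(g ∘ F), substitute each coordinate x_i by F_i(u, v) in f_i, and replace dx_i by d F_i = (∂F_i/∂u) du + (∂F_i/∂v) dv.
  For the x component: f_1(F) = 2*v + 2; d F_1 = (0) du + (1) dv
  For the y component: f_2(F) = 2*u^2; d F_2 = (4*u) du + (0) dv
Combining and collecting du, dv coefficients:
  coeff of du: 8*u^3
  coeff of dv: 2*v + 2
F^* omega = (8*u^3) du + (2*v + 2) dv.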